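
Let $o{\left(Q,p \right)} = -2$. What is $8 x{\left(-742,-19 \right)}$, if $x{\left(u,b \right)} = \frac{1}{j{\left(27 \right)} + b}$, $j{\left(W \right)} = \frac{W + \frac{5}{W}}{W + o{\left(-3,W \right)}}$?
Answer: $- \frac{5400}{12091} \approx -0.44661$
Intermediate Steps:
$j{\left(W \right)} = \frac{W + \frac{5}{W}}{-2 + W}$ ($j{\left(W \right)} = \frac{W + \frac{5}{W}}{W - 2} = \frac{W + \frac{5}{W}}{-2 + W}$)
$x{\left(u,b \right)} = \frac{1}{\frac{734}{675} + b}$ ($x{\left(u,b \right)} = \frac{1}{\frac{5 + 27^{2}}{27 \left(-2 + 27\right)} + b} = \frac{1}{\frac{5 + 729}{27 \cdot 25} + b} = \frac{1}{\frac{1}{27} \cdot \frac{1}{25} \cdot 734 + b} = \frac{1}{\frac{734}{675} + b}$)
$8 x{\left(-742,-19 \right)} = 8 \frac{675}{734 + 675 \left(-19\right)} = 8 \frac{675}{734 - 12825} = 8 \frac{675}{-12091} = 8 \cdot 675 \left(- \frac{1}{12091}\right) = 8 \left(- \frac{675}{12091}\right) = - \frac{5400}{12091}$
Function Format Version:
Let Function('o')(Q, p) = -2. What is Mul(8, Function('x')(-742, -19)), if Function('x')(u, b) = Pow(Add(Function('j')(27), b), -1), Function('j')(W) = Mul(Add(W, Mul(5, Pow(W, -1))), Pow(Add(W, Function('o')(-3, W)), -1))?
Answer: Rational(-5400, 12091) ≈ -0.44661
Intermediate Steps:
Function('j')(W) = Mul(Pow(Add(-2, W), -1), Add(W, Mul(5, Pow(W, -1)))) (Function('j')(W) = Mul(Add(W, Mul(5, Pow(W, -1))), Pow(Add(W, -2), -1)) = Mul(Add(W, Mul(5, Pow(W, -1))), Pow(Add(-2, W), -1)) = Mul(Pow(Add(-2, W), -1), Add(W, Mul(5, Pow(W, -1)))))
Function('x')(u, b) = Pow(Add(Rational(734, 675), b), -1) (Function('x')(u, b) = Pow(Add(Mul(Pow(27, -1), Pow(Add(-2, 27), -1), Add(5, Pow(27, 2))), b), -1) = Pow(Add(Mul(Rational(1, 27), Pow(25, -1), Add(5, 729)), b), -1) = Pow(Add(Mul(Rational(1, 27), Rational(1, 25), 734), b), -1) = Pow(Add(Rational(734, 675), b), -1))
Mul(8, Function('x')(-742, -19)) = Mul(8, Mul(675, Pow(Add(734, Mul(675, -19)), -1))) = Mul(8, Mul(675, Pow(Add(734, -12825), -1))) = Mul(8, Mul(675, Pow(-12091, -1))) = Mul(8, Mul(675, Rational(-1, 12091))) = Mul(8, Rational(-675, 12091)) = Rational(-5400, 12091)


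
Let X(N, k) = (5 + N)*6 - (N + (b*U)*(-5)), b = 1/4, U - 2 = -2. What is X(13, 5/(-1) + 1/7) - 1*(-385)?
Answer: 480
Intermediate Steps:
U = 0 (U = 2 - 2 = 0)
b = 1/4 (b = 1*(1/4) = 1/4 ≈ 0.25000)
X(N, k) = 30 + 5*N (X(N, k) = (5 + N)*6 - (N + ((1/4)*0)*(-5)) = (30 + 6*N) - (N + 0*(-5)) = (30 + 6*N) - (N + 0) = (30 + 6*N) - N = 30 + 5*N)
X(13, 5/(-1) + 1/7) - 1*(-385) = (30 + 5*13) - 1*(-385) = (30 + 65) + 385 = 95 + 385 = 480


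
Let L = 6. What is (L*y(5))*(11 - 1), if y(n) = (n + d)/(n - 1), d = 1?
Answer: 90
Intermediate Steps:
y(n) = (1 + n)/(-1 + n) (y(n) = (n + 1)/(n - 1) = (1 + n)/(-1 + n))
(L*y(5))*(11 - 1) = (6*((1 + 5)/(-1 + 5)))*(11 - 1) = (6*(6/4))*10 = (6*((¼)*6))*10 = (6*(3/2))*10 = 9*10 = 90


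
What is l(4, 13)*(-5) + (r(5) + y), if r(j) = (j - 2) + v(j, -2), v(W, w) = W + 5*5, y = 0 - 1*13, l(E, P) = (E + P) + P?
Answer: -130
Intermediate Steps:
l(E, P) = E + 2*P
y = -13 (y = 0 - 13 = -13)
v(W, w) = 25 + W (v(W, w) = W + 25 = 25 + W)
r(j) = 23 + 2*j (r(j) = (j - 2) + (25 + j) = (-2 + j) + (25 + j) = 23 + 2*j)
l(4, 13)*(-5) + (r(5) + y) = (4 + 2*13)*(-5) + ((23 + 2*5) - 13) = (4 + 26)*(-5) + ((23 + 10) - 13) = 30*(-5) + (33 - 13) = -150 + 20 = -130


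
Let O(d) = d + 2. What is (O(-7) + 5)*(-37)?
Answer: 0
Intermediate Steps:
O(d) = 2 + d
(O(-7) + 5)*(-37) = ((2 - 7) + 5)*(-37) = (-5 + 5)*(-37) = 0*(-37) = 0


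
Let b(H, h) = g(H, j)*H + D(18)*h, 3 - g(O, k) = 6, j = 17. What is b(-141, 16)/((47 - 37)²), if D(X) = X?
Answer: 711/100 ≈ 7.1100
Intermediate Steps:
g(O, k) = -3 (g(O, k) = 3 - 1*6 = 3 - 6 = -3)
b(H, h) = -3*H + 18*h
b(-141, 16)/((47 - 37)²) = (-3*(-141) + 18*16)/((47 - 37)²) = (423 + 288)/(10²) = 711/100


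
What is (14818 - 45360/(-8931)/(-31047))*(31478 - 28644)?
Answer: 99522963798532/2369921 ≈ 4.1994e+7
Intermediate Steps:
(14818 - 45360/(-8931)/(-31047))*(31478 - 28644) = (14818 - 45360*(-1/8931)*(-1/31047))*2834 = (14818 + (15120/2977)*(-1/31047))*2834 = (14818 - 5040/30808973)*2834 = (456527356874/30808973)*2834 = 99522963798532/2369921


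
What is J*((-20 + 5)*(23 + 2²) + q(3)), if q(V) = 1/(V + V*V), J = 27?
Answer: -43731/4 ≈ -10933.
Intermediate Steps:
q(V) = 1/(V + V²)
J*((-20 + 5)*(23 + 2²) + q(3)) = 27*((-20 + 5)*(23 + 2²) + 1/(3*(1 + 3))) = 27*(-15*(23 + 4) + (⅓)/4) = 27*(-15*27 + (⅓)*(¼)) = 27*(-405 + 1/12) = 27*(-4859/12) = -43731/4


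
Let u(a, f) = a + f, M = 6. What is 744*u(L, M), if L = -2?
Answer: 2976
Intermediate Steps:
744*u(L, M) = 744*(-2 + 6) = 744*4 = 2976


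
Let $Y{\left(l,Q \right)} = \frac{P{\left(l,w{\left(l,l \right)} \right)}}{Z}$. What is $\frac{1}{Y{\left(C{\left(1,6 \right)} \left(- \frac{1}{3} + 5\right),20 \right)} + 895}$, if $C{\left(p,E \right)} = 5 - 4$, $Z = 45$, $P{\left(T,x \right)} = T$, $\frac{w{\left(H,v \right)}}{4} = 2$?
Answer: $\frac{135}{120839} \approx 0.0011172$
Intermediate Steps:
$w{\left(H,v \right)} = 8$ ($w{\left(H,v \right)} = 4 \cdot 2 = 8$)
$C{\left(p,E \right)} = 1$ ($C{\left(p,E \right)} = 5 - 4 = 1$)
$Y{\left(l,Q \right)} = \frac{l}{45}$
$\frac{1}{Y{\left(C{\left(1,6 \right)} \left(- \frac{1}{3} + 5\right),20 \right)} + 895} = \frac{1}{\frac{1 \left(- \frac{1}{3} + 5\right)}{45} + 895} = \frac{1}{\frac{1 \cdot \frac{14}{3}}{45} + 895} = \frac{1}{\frac{1}{45} \cdot \frac{14}{3} + 895} = \frac{1}{\frac{14}{135} + 895} = \frac{1}{\frac{120839}{135}} = \frac{135}{120839}$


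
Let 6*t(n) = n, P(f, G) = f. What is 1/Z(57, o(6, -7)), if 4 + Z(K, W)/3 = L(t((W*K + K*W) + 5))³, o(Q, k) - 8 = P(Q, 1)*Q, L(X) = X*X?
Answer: 15552/16022907600552983609497 ≈ 9.7061e-19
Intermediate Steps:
t(n) = n/6
L(X) = X²
o(Q, k) = 8 + Q² (o(Q, k) = 8 + Q*Q = 8 + Q²)
Z(K, W) = -12 + 3*(⅚ + K*W/3)⁶ (Z(K, W) = -12 + 3*((((W*K + K*W) + 5)/6)²)³ = -12 + 3*((((K*W + K*W) + 5)/6)²)³ = -12 + 3*(((2*K*W + 5)/6)²)³ = -12 + 3*(((5 + 2*K*W)/6)²)³ = -12 + 3*((⅚ + K*W/3)²)³ = -12 + 3*(⅚ + K*W/3)⁶)
1/Z(57, o(6, -7)) = 1/(-12 + (5 + 2*57*(8 + 6²))⁶/15552) = 1/(-12 + (5 + 2*57*(8 + 36))⁶/15552) = 1/(-12 + (5 + 2*57*44)⁶/15552) = 1/(-12 + (5 + 5016)⁶/15552) = 1/(-12 + (1/15552)*5021⁶) = 1/(-12 + (1/15552)*16022907600552983796121) = 1/(-12 + 16022907600552983796121/15552) = 1/(16022907600552983609497/15552) = 15552/16022907600552983609497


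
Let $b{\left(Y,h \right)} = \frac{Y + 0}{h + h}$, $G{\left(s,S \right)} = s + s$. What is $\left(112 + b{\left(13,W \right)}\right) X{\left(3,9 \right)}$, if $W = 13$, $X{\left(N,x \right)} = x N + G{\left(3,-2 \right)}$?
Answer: $\frac{7425}{2} \approx 3712.5$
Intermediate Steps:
$G{\left(s,S \right)} = 2 s$
$X{\left(N,x \right)} = 6 + N x$ ($X{\left(N,x \right)} = x N + 2 \cdot 3 = N x + 6 = 6 + N x$)
$b{\left(Y,h \right)} = \frac{Y}{2 h}$
$\left(112 + b{\left(13,W \right)}\right) X{\left(3,9 \right)} = \left(112 + \frac{1}{2} \cdot 13 \cdot \frac{1}{13}\right) \left(6 + 3 \cdot 9\right) = \left(112 + \frac{1}{2} \cdot 13 \cdot \frac{1}{13}\right) \left(6 + 27\right) = \left(112 + \frac{1}{2}\right) 33 = \frac{225}{2} \cdot 33 = \frac{7425}{2}$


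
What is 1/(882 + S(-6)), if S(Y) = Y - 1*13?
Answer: 1/863 ≈ 0.0011587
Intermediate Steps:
S(Y) = -13 + Y (S(Y) = Y - 13 = -13 + Y)
1/(882 + S(-6)) = 1/(882 + (-13 - 6)) = 1/(882 - 19) = 1/863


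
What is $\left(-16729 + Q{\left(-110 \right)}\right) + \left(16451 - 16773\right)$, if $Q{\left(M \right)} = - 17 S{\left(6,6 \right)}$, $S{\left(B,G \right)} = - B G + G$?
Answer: $-16541$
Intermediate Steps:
$S{\left(B,G \right)} = G - B G$ ($S{\left(B,G \right)} = - B G + G = G - B G$)
$Q{\left(M \right)} = 510$ ($Q{\left(M \right)} = - 17 \cdot 6 \left(1 - 6\right) = - 17 \cdot 6 \left(-5\right) = \left(-17\right) \left(-30\right) = 510$)
$\left(-16729 + Q{\left(-110 \right)}\right) + \left(16451 - 16773\right) = \left(-16729 + 510\right) + \left(16451 - 16773\right) = -16219 - 322 = -16541$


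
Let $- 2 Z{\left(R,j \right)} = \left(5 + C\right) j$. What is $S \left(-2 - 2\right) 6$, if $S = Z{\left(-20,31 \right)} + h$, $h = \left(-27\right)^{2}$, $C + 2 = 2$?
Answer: $-15636$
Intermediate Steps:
$C = 0$ ($C = -2 + 2 = 0$)
$Z{\left(R,j \right)} = - \frac{5 j}{2}$ ($Z{\left(R,j \right)} = - \frac{\left(5 + 0\right) j}{2} = - \frac{5 j}{2}$)
$h = 729$
$S = \frac{1303}{2}$ ($S = \left(- \frac{5}{2}\right) 31 + 729 = - \frac{155}{2} + 729 = \frac{1303}{2} \approx 651.5$)
$S \left(-2 - 2\right) 6 = \frac{1303 \left(-2 - 2\right) 6}{2} = \frac{1303 \left(\left(-4\right) 6\right)}{2} = \frac{1303}{2} \left(-24\right) = -15636$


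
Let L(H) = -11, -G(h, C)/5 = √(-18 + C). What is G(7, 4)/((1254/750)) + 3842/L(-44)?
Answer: -3842/11 - 625*I*√14/209 ≈ -349.27 - 11.189*I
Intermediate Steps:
G(h, C) = -5*√(-18 + C)
G(7, 4)/((1254/750)) + 3842/L(-44) = (-5*√(-18 + 4))/((1254/750)) + 3842/(-11) = (-5*I*√14)/((1254*(1/750))) + 3842*(-1/11) = (-5*I*√14)/(209/125) - 3842/11 = -5*I*√14*(125/209) - 3842/11 = -625*I*√14/209 - 3842/11 = -3842/11 - 625*I*√14/209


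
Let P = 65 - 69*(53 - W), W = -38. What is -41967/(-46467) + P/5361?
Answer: -787171/3075427 ≈ -0.25596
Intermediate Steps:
P = -6214 (P = 65 - 69*(53 - 1*(-38)) = 65 - 69*(53 + 38) = 65 - 69*91 = 65 - 6279 = -6214)
-41967/(-46467) + P/5361 = -41967/(-46467) - 6214/5361 = -41967*(-1/46467) - 6214*1/5361 = 4663/5163 - 6214/5361 = -787171/3075427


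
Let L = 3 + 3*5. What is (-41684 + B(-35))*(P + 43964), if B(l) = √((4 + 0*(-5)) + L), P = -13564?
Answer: -1267193600 + 30400*√22 ≈ -1.2671e+9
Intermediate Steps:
L = 18 (L = 3 + 15 = 18)
B(l) = √22 (B(l) = √((4 + 0*(-5)) + 18) = √((4 + 0) + 18) = √(4 + 18) = √22)
(-41684 + B(-35))*(P + 43964) = (-41684 + √22)*(-13564 + 43964) = (-41684 + √22)*30400 = -1267193600 + 30400*√22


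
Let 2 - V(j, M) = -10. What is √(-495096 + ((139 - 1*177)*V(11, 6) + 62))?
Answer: I*√495490 ≈ 703.91*I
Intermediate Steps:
V(j, M) = 12 (V(j, M) = 2 - 1*(-10) = 2 + 10 = 12)
√(-495096 + ((139 - 1*177)*V(11, 6) + 62)) = √(-495096 + ((139 - 1*177)*12 + 62)) = √(-495096 + ((139 - 177)*12 + 62)) = √(-495096 + (-38*12 + 62)) = √(-495096 + (-456 + 62)) = √(-495096 - 394) = √(-495490) = I*√495490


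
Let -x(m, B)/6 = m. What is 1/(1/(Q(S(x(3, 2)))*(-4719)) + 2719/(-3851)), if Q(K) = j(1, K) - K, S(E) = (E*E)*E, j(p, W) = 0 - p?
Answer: -105965999139/74817337442 ≈ -1.4163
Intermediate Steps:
x(m, B) = -6*m
j(p, W) = -p
S(E) = E³ (S(E) = E²*E = E³)
Q(K) = -1 - K (Q(K) = -1*1 - K = -1 - K)
1/(1/(Q(S(x(3, 2)))*(-4719)) + 2719/(-3851)) = 1/(1/(-1 - (-6*3)³*(-4719)) + 2719/(-3851)) = 1/(-1/4719/(-1 - 1*(-18)³) + 2719*(-1/3851)) = 1/(-1/4719/(-1 - 1*(-5832)) - 2719/3851) = 1/(-1/4719/(-1 + 5832) - 2719/3851) = 1/(-1/4719/5831 - 2719/3851) = 1/((1/5831)*(-1/4719) - 2719/3851) = 1/(-1/27516489 - 2719/3851) = 1/(-74817337442/105965999139) = -105965999139/74817337442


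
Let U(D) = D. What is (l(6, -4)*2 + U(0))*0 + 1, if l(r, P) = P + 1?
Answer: 1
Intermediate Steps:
l(r, P) = 1 + P
(l(6, -4)*2 + U(0))*0 + 1 = ((1 - 4)*2 + 0)*0 + 1 = (-3*2 + 0)*0 + 1 = (-6 + 0)*0 + 1 = -6*0 + 1 = 0 + 1 = 1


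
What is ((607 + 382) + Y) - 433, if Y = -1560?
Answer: -1004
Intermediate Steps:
((607 + 382) + Y) - 433 = ((607 + 382) - 1560) - 433 = (989 - 1560) - 433 = -571 - 433 = -1004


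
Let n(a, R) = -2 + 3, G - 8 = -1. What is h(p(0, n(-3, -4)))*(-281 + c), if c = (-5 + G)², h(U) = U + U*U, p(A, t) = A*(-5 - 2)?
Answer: 0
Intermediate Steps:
G = 7 (G = 8 - 1 = 7)
n(a, R) = 1
p(A, t) = -7*A (p(A, t) = A*(-7) = -7*A)
h(U) = U + U²
c = 4 (c = (-5 + 7)² = 2² = 4)
h(p(0, n(-3, -4)))*(-281 + c) = ((-7*0)*(1 - 7*0))*(-281 + 4) = (0*(1 + 0))*(-277) = (0*1)*(-277) = 0*(-277) = 0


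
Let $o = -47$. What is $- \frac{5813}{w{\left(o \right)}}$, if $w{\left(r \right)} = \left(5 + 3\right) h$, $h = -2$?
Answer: $\frac{5813}{16} \approx 363.31$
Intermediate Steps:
$w{\left(r \right)} = -16$ ($w{\left(r \right)} = \left(5 + 3\right) \left(-2\right) = 8 \left(-2\right) = -16$)
$- \frac{5813}{w{\left(o \right)}} = - \frac{5813}{-16} = \left(-5813\right) \left(- \frac{1}{16}\right) = \frac{5813}{16}$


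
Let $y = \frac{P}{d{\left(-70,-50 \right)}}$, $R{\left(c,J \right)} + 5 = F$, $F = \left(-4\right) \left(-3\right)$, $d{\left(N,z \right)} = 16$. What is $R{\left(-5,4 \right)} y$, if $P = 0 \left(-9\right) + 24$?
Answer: $\frac{21}{2} \approx 10.5$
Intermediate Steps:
$P = 24$ ($P = 0 + 24 = 24$)
$F = 12$
$R{\left(c,J \right)} = 7$ ($R{\left(c,J \right)} = -5 + 12 = 7$)
$y = \frac{3}{2}$ ($y = \frac{24}{16} = 24 \cdot \frac{1}{16} = \frac{3}{2} \approx 1.5$)
$R{\left(-5,4 \right)} y = 7 \cdot \frac{3}{2} = \frac{21}{2}$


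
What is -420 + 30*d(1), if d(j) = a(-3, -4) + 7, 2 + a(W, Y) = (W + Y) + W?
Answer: -570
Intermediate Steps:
a(W, Y) = -2 + Y + 2*W (a(W, Y) = -2 + ((W + Y) + W) = -2 + (Y + 2*W) = -2 + Y + 2*W)
d(j) = -5 (d(j) = (-2 - 4 + 2*(-3)) + 7 = (-2 - 4 - 6) + 7 = -12 + 7 = -5)
-420 + 30*d(1) = -420 + 30*(-5) = -420 - 150 = -570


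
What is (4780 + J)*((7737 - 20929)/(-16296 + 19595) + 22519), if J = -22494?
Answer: -1315742583146/3299 ≈ -3.9883e+8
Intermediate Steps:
(4780 + J)*((7737 - 20929)/(-16296 + 19595) + 22519) = (4780 - 22494)*((7737 - 20929)/(-16296 + 19595) + 22519) = -17714*(-13192/3299 + 22519) = -17714*74276989/3299 = -1315742583146/3299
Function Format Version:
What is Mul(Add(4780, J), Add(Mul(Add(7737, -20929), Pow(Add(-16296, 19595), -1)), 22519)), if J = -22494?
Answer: Rational(-1315742583146, 3299) ≈ -3.9883e+8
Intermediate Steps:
Mul(Add(4780, J), Add(Mul(Add(7737, -20929), Pow(Add(-16296, 19595), -1)), 22519)) = Mul(Add(4780, -22494), Add(Mul(Add(7737, -20929), Pow(Add(-16296, 19595), -1)), 22519)) = Mul(-17714, Add(Mul(-13192, Pow(3299, -1)), 22519)) = Mul(-17714, Add(Mul(-13192, Rational(1, 3299)), 22519)) = Mul(-17714, Add(Rational(-13192, 3299), 22519)) = Mul(-17714, Rational(74276989, 3299)) = Rational(-1315742583146, 3299)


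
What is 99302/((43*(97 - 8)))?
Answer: 99302/3827 ≈ 25.948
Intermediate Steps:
99302/((43*(97 - 8))) = 99302/((43*89)) = 99302/3827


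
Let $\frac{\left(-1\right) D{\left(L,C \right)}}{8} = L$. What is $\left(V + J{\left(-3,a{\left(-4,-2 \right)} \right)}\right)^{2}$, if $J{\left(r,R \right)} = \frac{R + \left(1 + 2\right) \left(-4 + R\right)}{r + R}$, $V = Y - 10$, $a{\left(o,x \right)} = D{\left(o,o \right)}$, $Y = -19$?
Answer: $625$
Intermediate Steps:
$D{\left(L,C \right)} = - 8 L$
$a{\left(o,x \right)} = - 8 o$
$V = -29$ ($V = -19 - 10 = -29$)
$J{\left(r,R \right)} = \frac{-12 + 4 R}{R + r}$ ($J{\left(r,R \right)} = \frac{R + 3 \left(-4 + R\right)}{R + r} = \frac{R + \left(-12 + 3 R\right)}{R + r} = \frac{-12 + 4 R}{R + r}$)
$\left(V + J{\left(-3,a{\left(-4,-2 \right)} \right)}\right)^{2} = \left(-29 + \frac{4 \left(-3 - -32\right)}{\left(-8\right) \left(-4\right) - 3}\right)^{2} = \left(-29 + \frac{4 \left(-3 + 32\right)}{32 - 3}\right)^{2} = \left(-29 + 4 \cdot \frac{1}{29} \cdot 29\right)^{2} = \left(-29 + 4\right)^{2} = \left(-25\right)^{2} = 625$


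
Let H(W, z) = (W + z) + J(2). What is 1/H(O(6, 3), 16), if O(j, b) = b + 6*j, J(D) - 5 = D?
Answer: 1/62 ≈ 0.016129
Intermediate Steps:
J(D) = 5 + D
H(W, z) = 7 + W + z (H(W, z) = (W + z) + (5 + 2) = (W + z) + 7 = 7 + W + z)
1/H(O(6, 3), 16) = 1/(7 + (3 + 6*6) + 16) = 1/(7 + (3 + 36) + 16) = 1/(7 + 39 + 16) = 1/62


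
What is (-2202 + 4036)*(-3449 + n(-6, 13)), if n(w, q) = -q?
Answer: -6349308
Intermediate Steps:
(-2202 + 4036)*(-3449 + n(-6, 13)) = (-2202 + 4036)*(-3449 - 1*13) = 1834*(-3449 - 13) = 1834*(-3462) = -6349308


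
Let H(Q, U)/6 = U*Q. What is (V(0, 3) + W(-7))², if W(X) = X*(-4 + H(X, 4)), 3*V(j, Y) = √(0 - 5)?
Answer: (3612 + I*√5)²/9 ≈ 1.4496e+6 + 1794.8*I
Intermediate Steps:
H(Q, U) = 6*Q*U (H(Q, U) = 6*(U*Q) = 6*(Q*U) = 6*Q*U)
V(j, Y) = I*√5/3 (V(j, Y) = √(0 - 5)/3 = √(-5)/3 = (I*√5)/3 = I*√5/3)
W(X) = X*(-4 + 24*X) (W(X) = X*(-4 + 6*X*4) = X*(-4 + 24*X))
(V(0, 3) + W(-7))² = (I*√5/3 + 4*(-7)*(-1 + 6*(-7)))² = (I*√5/3 + 4*(-7)*(-1 - 42))² = (I*√5/3 + 4*(-7)*(-43))² = (I*√5/3 + 1204)² = (1204 + I*√5/3)²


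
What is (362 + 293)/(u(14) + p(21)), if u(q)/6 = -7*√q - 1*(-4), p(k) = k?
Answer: -3275/2519 - 9170*√14/7557 ≈ -5.8404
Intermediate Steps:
u(q) = 24 - 42*√q (u(q) = 6*(-7*√q - 1*(-4)) = 6*(-7*√q + 4) = 6*(4 - 7*√q) = 24 - 42*√q)
(362 + 293)/(u(14) + p(21)) = (362 + 293)/((24 - 42*√14) + 21) = 655/(45 - 42*√14)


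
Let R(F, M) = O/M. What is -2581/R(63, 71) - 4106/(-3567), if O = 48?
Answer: -72606581/19024 ≈ -3816.6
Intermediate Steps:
R(F, M) = 48/M
-2581/R(63, 71) - 4106/(-3567) = -2581/(48/71) - 4106/(-3567) = -2581/(48*(1/71)) - 4106*(-1/3567) = -2581/48/71 + 4106/3567 = -2581*71/48 + 4106/3567 = -183251/48 + 4106/3567 = -72606581/19024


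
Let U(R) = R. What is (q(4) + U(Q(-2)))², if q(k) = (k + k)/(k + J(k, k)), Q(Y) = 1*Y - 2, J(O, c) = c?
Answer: 9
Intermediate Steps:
Q(Y) = -2 + Y (Q(Y) = Y - 2 = -2 + Y)
q(k) = 1 (q(k) = (k + k)/(k + k) = (2*k)/((2*k)) = (2*k)*(1/(2*k)) = 1)
(q(4) + U(Q(-2)))² = (1 + (-2 - 2))² = (1 - 4)² = (-3)² = 9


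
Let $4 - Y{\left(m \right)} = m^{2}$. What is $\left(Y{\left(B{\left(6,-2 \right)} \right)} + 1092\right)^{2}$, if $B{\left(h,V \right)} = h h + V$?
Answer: $3600$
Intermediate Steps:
$B{\left(h,V \right)} = V + h^{2}$ ($B{\left(h,V \right)} = h^{2} + V = V + h^{2}$)
$Y{\left(m \right)} = 4 - m^{2}$
$\left(Y{\left(B{\left(6,-2 \right)} \right)} + 1092\right)^{2} = \left(\left(4 - \left(-2 + 6^{2}\right)^{2}\right) + 1092\right)^{2} = \left(\left(4 - \left(-2 + 36\right)^{2}\right) + 1092\right)^{2} = \left(\left(4 - 34^{2}\right) + 1092\right)^{2} = \left(\left(4 - 1156\right) + 1092\right)^{2} = \left(-1152 + 1092\right)^{2} = \left(-60\right)^{2} = 3600$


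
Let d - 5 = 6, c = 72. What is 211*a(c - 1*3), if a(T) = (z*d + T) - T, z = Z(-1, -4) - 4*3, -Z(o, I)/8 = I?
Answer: 46420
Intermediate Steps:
Z(o, I) = -8*I
z = 20 (z = -8*(-4) - 4*3 = 32 - 12 = 20)
d = 11 (d = 5 + 6 = 11)
a(T) = 220 (a(T) = (20*11 + T) - T = (220 + T) - T = 220)
211*a(c - 1*3) = 211*220 = 46420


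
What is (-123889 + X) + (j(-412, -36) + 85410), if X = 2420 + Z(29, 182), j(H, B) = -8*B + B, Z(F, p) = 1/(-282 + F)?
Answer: -9059172/253 ≈ -35807.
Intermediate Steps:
j(H, B) = -7*B
X = 612259/253 (X = 2420 + 1/(-282 + 29) = 2420 + 1/(-253) = 2420 - 1/253 = 612259/253 ≈ 2420.0)
(-123889 + X) + (j(-412, -36) + 85410) = (-123889 + 612259/253) + (-7*(-36) + 85410) = -30731658/253 + (252 + 85410) = -30731658/253 + 85662 = -9059172/253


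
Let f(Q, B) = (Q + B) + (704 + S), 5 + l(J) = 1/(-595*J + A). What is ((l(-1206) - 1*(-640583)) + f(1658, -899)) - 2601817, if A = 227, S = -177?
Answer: -1406848383540/717797 ≈ -1.9600e+6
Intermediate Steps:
l(J) = -5 + 1/(227 - 595*J) (l(J) = -5 + 1/(-595*J + 227) = -5 + 1/(227 - 595*J))
f(Q, B) = 527 + B + Q (f(Q, B) = (Q + B) + (704 - 177) = (B + Q) + 527 = 527 + B + Q)
((l(-1206) - 1*(-640583)) + f(1658, -899)) - 2601817 = ((7*(162 - 425*(-1206))/(-227 + 595*(-1206)) - 1*(-640583)) + (527 - 899 + 1658)) - 2601817 = ((7*(162 + 512550)/(-227 - 717570) + 640583) + 1286) - 2601817 = ((7*512712/(-717797) + 640583) + 1286) - 2601817 = ((7*(-1/717797)*512712 + 640583) + 1286) - 2601817 = ((-3588984/717797 + 640583) + 1286) - 2601817 = (459804966667/717797 + 1286) - 2601817 = 460728053609/717797 - 2601817 = -1406848383540/717797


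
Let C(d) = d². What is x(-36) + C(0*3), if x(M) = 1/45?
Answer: 1/45 ≈ 0.022222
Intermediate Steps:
x(M) = 1/45
x(-36) + C(0*3) = 1/45 + (0*3)² = 1/45 + 0² = 1/45 + 0 = 1/45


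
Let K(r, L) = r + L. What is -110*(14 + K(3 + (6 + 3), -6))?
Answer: -2200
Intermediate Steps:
K(r, L) = L + r
-110*(14 + K(3 + (6 + 3), -6)) = -110*(14 + (-6 + (3 + (6 + 3)))) = -110*(14 + (-6 + (3 + 9))) = -110*(14 + (-6 + 12)) = -110*(14 + 6) = -110*20 = -2200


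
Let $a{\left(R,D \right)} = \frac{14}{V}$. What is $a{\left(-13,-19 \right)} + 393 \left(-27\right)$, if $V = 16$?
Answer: $- \frac{84881}{8} \approx -10610.0$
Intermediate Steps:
$a{\left(R,D \right)} = \frac{7}{8}$ ($a{\left(R,D \right)} = \frac{14}{16} = 14 \cdot \frac{1}{16} = \frac{7}{8}$)
$a{\left(-13,-19 \right)} + 393 \left(-27\right) = \frac{7}{8} + 393 \left(-27\right) = \frac{7}{8} - 10611 = - \frac{84881}{8}$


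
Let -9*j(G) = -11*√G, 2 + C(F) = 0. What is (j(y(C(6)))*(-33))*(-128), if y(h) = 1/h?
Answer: 7744*I*√2/3 ≈ 3650.6*I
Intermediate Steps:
C(F) = -2 (C(F) = -2 + 0 = -2)
j(G) = 11*√G/9 (j(G) = -(-11)*√G/9 = 11*√G/9)
(j(y(C(6)))*(-33))*(-128) = ((11*√(1/(-2))/9)*(-33))*(-128) = ((11*√(-½)/9)*(-33))*(-128) = ((11*(I*√2/2)/9)*(-33))*(-128) = ((11*I*√2/18)*(-33))*(-128) = -121*I*√2/6*(-128) = 7744*I*√2/3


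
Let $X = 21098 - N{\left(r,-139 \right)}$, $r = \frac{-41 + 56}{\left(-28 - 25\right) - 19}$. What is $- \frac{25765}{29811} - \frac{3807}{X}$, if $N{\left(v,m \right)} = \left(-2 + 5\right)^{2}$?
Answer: $- \frac{656848562}{628684179} \approx -1.0448$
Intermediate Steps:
$r = - \frac{5}{24}$ ($r = \frac{15}{-53 - 19} = \frac{15}{-72} = 15 \left(- \frac{1}{72}\right) = - \frac{5}{24} \approx -0.20833$)
$N{\left(v,m \right)} = 9$ ($N{\left(v,m \right)} = 3^{2} = 9$)
$X = 21089$ ($X = 21098 - 9 = 21089$)
$- \frac{25765}{29811} - \frac{3807}{X} = - \frac{25765}{29811} - \frac{3807}{21089} = - \frac{656848562}{628684179}$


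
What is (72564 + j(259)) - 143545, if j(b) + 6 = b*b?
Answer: -3906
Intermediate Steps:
j(b) = -6 + b² (j(b) = -6 + b*b = -6 + b²)
(72564 + j(259)) - 143545 = (72564 + (-6 + 259²)) - 143545 = (72564 + (-6 + 67081)) - 143545 = (72564 + 67075) - 143545 = 139639 - 143545 = -3906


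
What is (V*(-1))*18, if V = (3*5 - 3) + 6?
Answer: -324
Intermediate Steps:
V = 18 (V = (15 - 3) + 6 = 12 + 6 = 18)
(V*(-1))*18 = (18*(-1))*18 = -18*18 = -324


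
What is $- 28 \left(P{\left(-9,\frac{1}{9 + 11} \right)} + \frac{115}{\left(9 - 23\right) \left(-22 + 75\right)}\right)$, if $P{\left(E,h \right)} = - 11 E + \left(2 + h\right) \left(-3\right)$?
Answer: $- \frac{687797}{265} \approx -2595.5$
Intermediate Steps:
$P{\left(E,h \right)} = -6 - 11 E - 3 h$ ($P{\left(E,h \right)} = - 11 E - \left(6 + 3 h\right) = -6 - 11 E - 3 h$)
$- 28 \left(P{\left(-9,\frac{1}{9 + 11} \right)} + \frac{115}{\left(9 - 23\right) \left(-22 + 75\right)}\right) = - 28 \left(\left(-6 - -99 - \frac{3}{9 + 11}\right) + \frac{115}{\left(9 - 23\right) \left(-22 + 75\right)}\right) = - 28 \left(\left(-6 + 99 - \frac{3}{20}\right) + \frac{115}{\left(-14\right) 53}\right) = - 28 \left(\left(-6 + 99 - \frac{3}{20}\right) + \frac{115}{-742}\right) = - 28 \left(\left(-6 + 99 - \frac{3}{20}\right) + 115 \left(- \frac{1}{742}\right)\right) = - 28 \left(\frac{1857}{20} - \frac{115}{742}\right) = \left(-28\right) \frac{687797}{7420} = - \frac{687797}{265}$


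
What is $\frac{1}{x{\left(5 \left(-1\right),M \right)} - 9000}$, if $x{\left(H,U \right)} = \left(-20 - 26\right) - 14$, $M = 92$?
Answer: $- \frac{1}{9060} \approx -0.00011038$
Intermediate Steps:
$x{\left(H,U \right)} = -60$ ($x{\left(H,U \right)} = -46 - 14 = -60$)
$\frac{1}{x{\left(5 \left(-1\right),M \right)} - 9000} = \frac{1}{-60 - 9000} = \frac{1}{-9060} = - \frac{1}{9060}$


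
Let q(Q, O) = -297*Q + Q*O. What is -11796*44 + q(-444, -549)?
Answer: -143400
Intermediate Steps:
q(Q, O) = -297*Q + O*Q
-11796*44 + q(-444, -549) = -11796*44 - 444*(-297 - 549) = -519024 - 444*(-846) = -519024 + 375624 = -143400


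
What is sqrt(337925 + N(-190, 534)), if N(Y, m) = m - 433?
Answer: sqrt(338026) ≈ 581.40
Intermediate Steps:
N(Y, m) = -433 + m
sqrt(337925 + N(-190, 534)) = sqrt(337925 + (-433 + 534)) = sqrt(337925 + 101) = sqrt(338026)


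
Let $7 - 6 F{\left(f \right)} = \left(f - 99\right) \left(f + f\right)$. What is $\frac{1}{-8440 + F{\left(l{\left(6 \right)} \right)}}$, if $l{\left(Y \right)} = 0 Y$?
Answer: $- \frac{6}{50633} \approx -0.0001185$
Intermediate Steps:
$l{\left(Y \right)} = 0$
$F{\left(f \right)} = \frac{7}{6} - \frac{f \left(-99 + f\right)}{3}$ ($F{\left(f \right)} = \frac{7}{6} - \frac{\left(f - 99\right) \left(f + f\right)}{6} = \frac{7}{6} - \frac{\left(-99 + f\right) 2 f}{6} = \frac{7}{6} - \frac{2 f \left(-99 + f\right)}{6} = \frac{7}{6} - \frac{f \left(-99 + f\right)}{3}$)
$\frac{1}{-8440 + F{\left(l{\left(6 \right)} \right)}} = \frac{1}{-8440 + \left(\frac{7}{6} + 33 \cdot 0 - \frac{0^{2}}{3}\right)} = \frac{1}{-8440 + \left(\frac{7}{6} + 0 - 0\right)} = \frac{1}{-8440 + \left(\frac{7}{6} + 0 + 0\right)} = \frac{1}{-8440 + \frac{7}{6}} = \frac{1}{- \frac{50633}{6}} = - \frac{6}{50633}$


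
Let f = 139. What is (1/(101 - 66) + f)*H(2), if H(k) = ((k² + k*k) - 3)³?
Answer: 121650/7 ≈ 17379.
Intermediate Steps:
H(k) = (-3 + 2*k²)³ (H(k) = ((k² + k²) - 3)³ = (2*k² - 3)³ = (-3 + 2*k²)³)
(1/(101 - 66) + f)*H(2) = (1/(101 - 66) + 139)*(-3 + 2*2²)³ = (1/35 + 139)*(-3 + 2*4)³ = (1/35 + 139)*(-3 + 8)³ = (4866/35)*5³ = (4866/35)*125 = 121650/7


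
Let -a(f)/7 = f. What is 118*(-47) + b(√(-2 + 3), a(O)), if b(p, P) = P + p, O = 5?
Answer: -5580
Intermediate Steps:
a(f) = -7*f
118*(-47) + b(√(-2 + 3), a(O)) = 118*(-47) + (-7*5 + √(-2 + 3)) = -5546 + (-35 + √1) = -5546 + (-35 + 1) = -5546 - 34 = -5580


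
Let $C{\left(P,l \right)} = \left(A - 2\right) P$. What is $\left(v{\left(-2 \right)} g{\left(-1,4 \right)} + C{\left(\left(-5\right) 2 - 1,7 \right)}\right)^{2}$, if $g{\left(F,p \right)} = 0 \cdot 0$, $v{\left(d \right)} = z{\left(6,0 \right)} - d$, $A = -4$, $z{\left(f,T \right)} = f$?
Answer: $4356$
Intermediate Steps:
$v{\left(d \right)} = 6 - d$
$g{\left(F,p \right)} = 0$
$C{\left(P,l \right)} = - 6 P$ ($C{\left(P,l \right)} = \left(-4 - 2\right) P = - 6 P$)
$\left(v{\left(-2 \right)} g{\left(-1,4 \right)} + C{\left(\left(-5\right) 2 - 1,7 \right)}\right)^{2} = \left(\left(6 - -2\right) 0 - 6 \left(\left(-5\right) 2 - 1\right)\right)^{2} = \left(\left(6 + 2\right) 0 - 6 \left(-10 - 1\right)\right)^{2} = \left(8 \cdot 0 - -66\right)^{2} = \left(0 + 66\right)^{2} = 66^{2} = 4356$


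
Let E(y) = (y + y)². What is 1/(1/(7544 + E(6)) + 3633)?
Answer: 7688/27930505 ≈ 0.00027525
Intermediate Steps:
E(y) = 4*y² (E(y) = (2*y)² = 4*y²)
1/(1/(7544 + E(6)) + 3633) = 1/(1/(7544 + 4*6²) + 3633) = 1/(1/(7544 + 4*36) + 3633) = 1/(1/(7544 + 144) + 3633) = 1/(1/7688 + 3633) = 1/(27930505/7688) = 7688/27930505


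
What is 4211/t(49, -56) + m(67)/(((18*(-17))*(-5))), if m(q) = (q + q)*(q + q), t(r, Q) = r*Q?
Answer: 21414217/2099160 ≈ 10.201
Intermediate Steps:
t(r, Q) = Q*r
m(q) = 4*q² (m(q) = (2*q)*(2*q) = 4*q²)
4211/t(49, -56) + m(67)/(((18*(-17))*(-5))) = 4211/((-56*49)) + (4*67²)/(((18*(-17))*(-5))) = 4211/(-2744) + (4*4489)/((-306*(-5))) = 4211*(-1/2744) + 17956/1530 = -4211/2744 + 17956*(1/1530) = -4211/2744 + 8978/765 = 21414217/2099160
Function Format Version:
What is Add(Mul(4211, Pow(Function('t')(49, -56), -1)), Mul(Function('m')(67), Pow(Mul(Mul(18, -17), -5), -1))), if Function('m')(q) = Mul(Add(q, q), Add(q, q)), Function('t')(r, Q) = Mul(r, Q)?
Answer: Rational(21414217, 2099160) ≈ 10.201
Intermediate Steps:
Function('t')(r, Q) = Mul(Q, r)
Function('m')(q) = Mul(4, Pow(q, 2)) (Function('m')(q) = Mul(Mul(2, q), Mul(2, q)) = Mul(4, Pow(q, 2)))
Add(Mul(4211, Pow(Function('t')(49, -56), -1)), Mul(Function('m')(67), Pow(Mul(Mul(18, -17), -5), -1))) = Add(Mul(4211, Pow(Mul(-56, 49), -1)), Mul(Mul(4, Pow(67, 2)), Pow(Mul(Mul(18, -17), -5), -1))) = Add(Mul(4211, Pow(-2744, -1)), Mul(Mul(4, 4489), Pow(Mul(-306, -5), -1))) = Add(Mul(4211, Rational(-1, 2744)), Mul(17956, Pow(1530, -1))) = Add(Rational(-4211, 2744), Mul(17956, Rational(1, 1530))) = Add(Rational(-4211, 2744), Rational(8978, 765)) = Rational(21414217, 2099160)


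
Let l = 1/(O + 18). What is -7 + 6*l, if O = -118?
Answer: -353/50 ≈ -7.0600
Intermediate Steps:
l = -1/100 (l = 1/(-118 + 18) = 1/(-100) = -1/100 ≈ -0.010000)
-7 + 6*l = -7 + 6*(-1/100) = -7 - 3/50 = -353/50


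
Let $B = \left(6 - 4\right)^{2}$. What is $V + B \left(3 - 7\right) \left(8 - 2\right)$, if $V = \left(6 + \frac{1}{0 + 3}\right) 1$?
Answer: $- \frac{269}{3} \approx -89.667$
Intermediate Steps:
$B = 4$ ($B = 2^{2} = 4$)
$V = \frac{19}{3}$ ($V = \left(6 + \frac{1}{3}\right) 1 = \frac{19}{3} \cdot 1 = \frac{19}{3} \approx 6.3333$)
$V + B \left(3 - 7\right) \left(8 - 2\right) = \frac{19}{3} + 4 \left(3 - 7\right) \left(8 - 2\right) = \frac{19}{3} + 4 \left(\left(-4\right) 6\right) = \frac{19}{3} + 4 \left(-24\right) = \frac{19}{3} - 96 = - \frac{269}{3}$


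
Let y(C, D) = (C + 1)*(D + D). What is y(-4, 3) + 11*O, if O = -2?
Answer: -40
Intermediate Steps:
y(C, D) = 2*D*(1 + C) (y(C, D) = (1 + C)*(2*D) = 2*D*(1 + C))
y(-4, 3) + 11*O = 2*3*(1 - 4) + 11*(-2) = 2*3*(-3) - 22 = -18 - 22 = -40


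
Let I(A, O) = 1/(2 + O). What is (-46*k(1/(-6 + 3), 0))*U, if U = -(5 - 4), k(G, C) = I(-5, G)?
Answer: 138/5 ≈ 27.600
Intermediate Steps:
k(G, C) = 1/(2 + G)
U = -1 (U = -1*1 = -1)
(-46*k(1/(-6 + 3), 0))*U = -46/(2 + 1/(-6 + 3))*(-1) = -46/(2 + 1/(-3))*(-1) = -46/(2 - 1/3)*(-1) = -46/5/3*(-1) = -46*3/5*(-1) = -138/5*(-1) = 138/5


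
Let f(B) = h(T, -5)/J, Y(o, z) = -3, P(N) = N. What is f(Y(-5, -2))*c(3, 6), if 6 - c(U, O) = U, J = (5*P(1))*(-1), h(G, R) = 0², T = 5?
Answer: 0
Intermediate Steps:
h(G, R) = 0
J = -5 (J = (5*1)*(-1) = 5*(-1) = -5)
f(B) = 0 (f(B) = 0/(-5) = 0*(-⅕) = 0)
c(U, O) = 6 - U
f(Y(-5, -2))*c(3, 6) = 0*(6 - 1*3) = 0*(6 - 3) = 0*3 = 0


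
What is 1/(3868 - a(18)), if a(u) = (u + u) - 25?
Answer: 1/3857 ≈ 0.00025927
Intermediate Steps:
a(u) = -25 + 2*u (a(u) = 2*u - 25 = -25 + 2*u)
1/(3868 - a(18)) = 1/(3868 - (-25 + 2*18)) = 1/(3868 - (-25 + 36)) = 1/(3868 - 1*11) = 1/(3868 - 11) = 1/3857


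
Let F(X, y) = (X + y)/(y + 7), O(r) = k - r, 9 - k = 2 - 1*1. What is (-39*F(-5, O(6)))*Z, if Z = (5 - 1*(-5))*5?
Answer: 650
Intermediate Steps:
k = 8 (k = 9 - (2 - 1*1) = 9 - (2 - 1) = 9 - 1*1 = 9 - 1 = 8)
Z = 50 (Z = (5 + 5)*5 = 10*5 = 50)
O(r) = 8 - r
F(X, y) = (X + y)/(7 + y)
(-39*F(-5, O(6)))*Z = -39*(-5 + (8 - 1*6))/(7 + (8 - 1*6))*50 = -39*(-5 + (8 - 6))/(7 + (8 - 6))*50 = -39*(-5 + 2)/(7 + 2)*50 = -39*(-3)/9*50 = -13*(-3)/3*50 = -39*(-1/3)*50 = 13*50 = 650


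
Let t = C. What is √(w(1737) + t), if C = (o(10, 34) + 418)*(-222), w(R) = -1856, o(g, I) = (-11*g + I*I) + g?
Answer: 14*I*√1679 ≈ 573.66*I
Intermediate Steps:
o(g, I) = I² - 10*g (o(g, I) = (-11*g + I²) + g = (I² - 11*g) + g = I² - 10*g)
C = -327228 (C = ((34² - 10*10) + 418)*(-222) = ((1156 - 100) + 418)*(-222) = (1056 + 418)*(-222) = 1474*(-222) = -327228)
t = -327228
√(w(1737) + t) = √(-1856 - 327228) = √(-329084) = 14*I*√1679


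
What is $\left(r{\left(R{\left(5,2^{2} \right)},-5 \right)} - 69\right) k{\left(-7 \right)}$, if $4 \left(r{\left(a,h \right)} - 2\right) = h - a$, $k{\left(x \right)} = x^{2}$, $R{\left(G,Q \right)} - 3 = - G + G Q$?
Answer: $- \frac{14259}{4} \approx -3564.8$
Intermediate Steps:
$R{\left(G,Q \right)} = 3 - G + G Q$ ($R{\left(G,Q \right)} = 3 + \left(- G + G Q\right) = 3 - G + G Q$)
$r{\left(a,h \right)} = 2 - \frac{a}{4} + \frac{h}{4}$ ($r{\left(a,h \right)} = 2 + \frac{h - a}{4} = 2 - \left(- \frac{h}{4} + \frac{a}{4}\right) = 2 - \frac{a}{4} + \frac{h}{4}$)
$\left(r{\left(R{\left(5,2^{2} \right)},-5 \right)} - 69\right) k{\left(-7 \right)} = \left(\left(2 - \frac{3 - 5 + 5 \cdot 2^{2}}{4} + \frac{1}{4} \left(-5\right)\right) - 69\right) \left(-7\right)^{2} = \left(\left(2 - \frac{3 - 5 + 5 \cdot 4}{4} - \frac{5}{4}\right) - 69\right) 49 = \left(\left(2 - \frac{3 - 5 + 20}{4} - \frac{5}{4}\right) - 69\right) 49 = \left(\left(2 - \frac{9}{2} - \frac{5}{4}\right) - 69\right) 49 = \left(- \frac{15}{4} - 69\right) 49 = \left(- \frac{291}{4}\right) 49 = - \frac{14259}{4}$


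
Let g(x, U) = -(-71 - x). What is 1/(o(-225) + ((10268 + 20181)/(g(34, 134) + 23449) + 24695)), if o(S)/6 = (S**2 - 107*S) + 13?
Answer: 23554/11140436491 ≈ 2.1143e-6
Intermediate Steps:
o(S) = 78 - 642*S + 6*S**2 (o(S) = 6*((S**2 - 107*S) + 13) = 6*(13 + S**2 - 107*S) = 78 - 642*S + 6*S**2)
g(x, U) = 71 + x
1/(o(-225) + ((10268 + 20181)/(g(34, 134) + 23449) + 24695)) = 1/((78 - 642*(-225) + 6*(-225)**2) + ((10268 + 20181)/((71 + 34) + 23449) + 24695)) = 1/((78 + 144450 + 6*50625) + (30449/(105 + 23449) + 24695)) = 1/((78 + 144450 + 303750) + (30449/23554 + 24695)) = 1/(448278 + (30449*(1/23554) + 24695)) = 1/(448278 + (30449/23554 + 24695)) = 1/(448278 + 581696479/23554) = 1/(11140436491/23554) = 23554/11140436491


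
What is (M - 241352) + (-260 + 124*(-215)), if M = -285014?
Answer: -553286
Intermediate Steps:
(M - 241352) + (-260 + 124*(-215)) = (-285014 - 241352) + (-260 + 124*(-215)) = -526366 + (-260 - 26660) = -526366 - 26920 = -553286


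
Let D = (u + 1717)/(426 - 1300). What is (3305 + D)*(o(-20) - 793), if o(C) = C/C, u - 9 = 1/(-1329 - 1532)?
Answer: -3270667231260/1250257 ≈ -2.6160e+6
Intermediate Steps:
u = 25748/2861 (u = 9 + 1/(-1329 - 1532) = 9 + 1/(-2861) = 9 - 1/2861 = 25748/2861 ≈ 8.9996)
o(C) = 1
D = -4938085/2500514 (D = (25748/2861 + 1717)/(426 - 1300) = (4938085/2861)/(-874) = (4938085/2861)*(-1/874) = -4938085/2500514 ≈ -1.9748)
(3305 + D)*(o(-20) - 793) = (3305 - 4938085/2500514)*(1 - 793) = (8259260685/2500514)*(-792) = -3270667231260/1250257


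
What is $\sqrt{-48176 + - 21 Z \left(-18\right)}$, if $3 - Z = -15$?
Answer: $2 i \sqrt{10343} \approx 203.4 i$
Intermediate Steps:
$Z = 18$ ($Z = 3 - -15 = 3 + 15 = 18$)
$\sqrt{-48176 + - 21 Z \left(-18\right)} = \sqrt{-48176 + \left(-21\right) 18 \left(-18\right)} = \sqrt{-48176 - -6804} = \sqrt{-48176 + 6804} = \sqrt{-41372} = 2 i \sqrt{10343}$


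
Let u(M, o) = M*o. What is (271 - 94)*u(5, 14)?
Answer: 12390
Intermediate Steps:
(271 - 94)*u(5, 14) = (271 - 94)*(5*14) = 177*70 = 12390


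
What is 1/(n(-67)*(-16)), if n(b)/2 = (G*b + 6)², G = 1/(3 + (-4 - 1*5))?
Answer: -9/84872 ≈ -0.00010604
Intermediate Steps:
G = -⅙ (G = 1/(3 + (-4 - 5)) = 1/(3 - 9) = 1/(-6) = -⅙ ≈ -0.16667)
n(b) = 2*(6 - b/6)² (n(b) = 2*(-b/6 + 6)² = 2*(6 - b/6)²)
1/(n(-67)*(-16)) = 1/(((-36 - 67)²/18)*(-16)) = 1/(((1/18)*(-103)²)*(-16)) = 1/(((1/18)*10609)*(-16)) = 1/((10609/18)*(-16)) = 1/(-84872/9) = -9/84872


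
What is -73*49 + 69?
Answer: -3508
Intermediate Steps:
-73*49 + 69 = -3577 + 69 = -3508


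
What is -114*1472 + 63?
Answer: -167745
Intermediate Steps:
-114*1472 + 63 = -167808 + 63 = -167745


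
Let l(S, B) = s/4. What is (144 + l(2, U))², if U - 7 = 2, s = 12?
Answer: 21609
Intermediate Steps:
U = 9 (U = 7 + 2 = 9)
l(S, B) = 3 (l(S, B) = 12/4 = 12*(¼) = 3)
(144 + l(2, U))² = (144 + 3)² = 147² = 21609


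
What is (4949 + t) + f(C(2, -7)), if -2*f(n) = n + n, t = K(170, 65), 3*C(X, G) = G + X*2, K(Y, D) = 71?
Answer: 5021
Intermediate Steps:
C(X, G) = G/3 + 2*X/3 (C(X, G) = (G + X*2)/3 = (G + 2*X)/3 = G/3 + 2*X/3)
t = 71
f(n) = -n (f(n) = -(n + n)/2 = -n)
(4949 + t) + f(C(2, -7)) = (4949 + 71) - ((1/3)*(-7) + (2/3)*2) = 5020 - (-7/3 + 4/3) = 5020 - 1*(-1) = 5020 + 1 = 5021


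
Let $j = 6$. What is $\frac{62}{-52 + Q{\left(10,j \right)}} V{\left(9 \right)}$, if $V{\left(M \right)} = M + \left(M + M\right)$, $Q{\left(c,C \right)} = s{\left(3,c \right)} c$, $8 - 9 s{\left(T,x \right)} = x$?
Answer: $- \frac{7533}{244} \approx -30.873$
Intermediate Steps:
$s{\left(T,x \right)} = \frac{8}{9} - \frac{x}{9}$
$Q{\left(c,C \right)} = c \left(\frac{8}{9} - \frac{c}{9}\right)$ ($Q{\left(c,C \right)} = \left(\frac{8}{9} - \frac{c}{9}\right) c = c \left(\frac{8}{9} - \frac{c}{9}\right)$)
$V{\left(M \right)} = 3 M$ ($V{\left(M \right)} = M + 2 M = 3 M$)
$\frac{62}{-52 + Q{\left(10,j \right)}} V{\left(9 \right)} = \frac{62}{-52 + \frac{1}{9} \cdot 10 \left(8 - 10\right)} 3 \cdot 9 = \frac{62}{-52 + \frac{1}{9} \cdot 10 \left(8 - 10\right)} 27 = \frac{62}{-52 + \frac{1}{9} \cdot 10 \left(-2\right)} 27 = \frac{62}{-52 - \frac{20}{9}} \cdot 27 = \frac{62}{- \frac{488}{9}} \cdot 27 = 62 \left(- \frac{9}{488}\right) 27 = \left(- \frac{279}{244}\right) 27 = - \frac{7533}{244}$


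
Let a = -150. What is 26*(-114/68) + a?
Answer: -3291/17 ≈ -193.59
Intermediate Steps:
26*(-114/68) + a = 26*(-114/68) - 150 = 26*(-114*1/68) - 150 = 26*(-57/34) - 150 = -741/17 - 150 = -3291/17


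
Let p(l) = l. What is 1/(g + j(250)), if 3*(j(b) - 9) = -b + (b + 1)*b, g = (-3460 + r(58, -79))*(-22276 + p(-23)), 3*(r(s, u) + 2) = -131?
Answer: 3/234581110 ≈ 1.2789e-8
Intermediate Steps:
r(s, u) = -137/3 (r(s, u) = -2 + (⅓)*(-131) = -2 - 131/3 = -137/3)
g = 78172861 (g = (-3460 - 137/3)*(-22276 - 23) = -10517/3*(-22299) = 78172861)
j(b) = 9 - b/3 + b*(1 + b)/3 (j(b) = 9 + (-b + (b + 1)*b)/3 = 9 + (-b + (1 + b)*b)/3 = 9 + (-b + b*(1 + b))/3 = 9 + (-b/3 + b*(1 + b)/3) = 9 - b/3 + b*(1 + b)/3)
1/(g + j(250)) = 1/(78172861 + (9 + (⅓)*250²)) = 1/(78172861 + (9 + (⅓)*62500)) = 1/(78172861 + (9 + 62500/3)) = 1/(78172861 + 62527/3) = 1/(234581110/3) = 3/234581110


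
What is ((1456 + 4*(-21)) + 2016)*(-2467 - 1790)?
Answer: -14422716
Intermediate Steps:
((1456 + 4*(-21)) + 2016)*(-2467 - 1790) = ((1456 - 84) + 2016)*(-4257) = (1372 + 2016)*(-4257) = 3388*(-4257) = -14422716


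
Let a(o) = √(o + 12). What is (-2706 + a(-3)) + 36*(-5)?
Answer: -2883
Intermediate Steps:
a(o) = √(12 + o)
(-2706 + a(-3)) + 36*(-5) = (-2706 + √(12 - 3)) + 36*(-5) = (-2706 + √9) - 180 = (-2706 + 3) - 180 = -2703 - 180 = -2883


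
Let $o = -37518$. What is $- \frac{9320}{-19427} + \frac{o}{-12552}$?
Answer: $\frac{140974471}{40641284} \approx 3.4688$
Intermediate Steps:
$- \frac{9320}{-19427} + \frac{o}{-12552} = - \frac{9320}{-19427} - \frac{37518}{-12552} = \left(-9320\right) \left(- \frac{1}{19427}\right) - - \frac{6253}{2092} = \frac{9320}{19427} + \frac{6253}{2092} = \frac{140974471}{40641284}$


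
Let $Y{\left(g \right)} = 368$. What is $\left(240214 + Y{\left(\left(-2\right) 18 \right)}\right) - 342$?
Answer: $240240$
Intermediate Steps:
$\left(240214 + Y{\left(\left(-2\right) 18 \right)}\right) - 342 = \left(240214 + 368\right) - 342 = 240582 - 342 = 240240$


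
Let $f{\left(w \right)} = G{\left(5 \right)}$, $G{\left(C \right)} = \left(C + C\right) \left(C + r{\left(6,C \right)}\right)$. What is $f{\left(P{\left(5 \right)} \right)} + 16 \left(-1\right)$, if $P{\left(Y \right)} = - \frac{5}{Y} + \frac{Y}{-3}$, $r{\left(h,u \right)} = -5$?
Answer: $-16$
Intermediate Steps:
$G{\left(C \right)} = 2 C \left(-5 + C\right)$ ($G{\left(C \right)} = \left(C + C\right) \left(C - 5\right) = 2 C \left(-5 + C\right)$)
$P{\left(Y \right)} = - \frac{5}{Y} - \frac{Y}{3}$ ($P{\left(Y \right)} = - \frac{5}{Y} + Y \left(- \frac{1}{3}\right) = - \frac{5}{Y} - \frac{Y}{3}$)
$f{\left(w \right)} = 0$ ($f{\left(w \right)} = 2 \cdot 5 \left(-5 + 5\right) = 2 \cdot 5 \cdot 0 = 0$)
$f{\left(P{\left(5 \right)} \right)} + 16 \left(-1\right) = 0 + 16 \left(-1\right) = 0 - 16 = -16$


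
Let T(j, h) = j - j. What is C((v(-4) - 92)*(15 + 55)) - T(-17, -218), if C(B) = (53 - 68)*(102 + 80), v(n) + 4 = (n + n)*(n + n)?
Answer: -2730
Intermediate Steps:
T(j, h) = 0
v(n) = -4 + 4*n² (v(n) = -4 + (n + n)*(n + n) = -4 + (2*n)*(2*n) = -4 + 4*n²)
C(B) = -2730 (C(B) = -15*182 = -2730)
C((v(-4) - 92)*(15 + 55)) - T(-17, -218) = -2730 - 1*0 = -2730 + 0 = -2730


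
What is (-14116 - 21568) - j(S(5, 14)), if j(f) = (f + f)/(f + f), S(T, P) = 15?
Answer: -35685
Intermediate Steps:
j(f) = 1 (j(f) = (2*f)/((2*f)) = (2*f)*(1/(2*f)) = 1)
(-14116 - 21568) - j(S(5, 14)) = (-14116 - 21568) - 1*1 = -35684 - 1 = -35685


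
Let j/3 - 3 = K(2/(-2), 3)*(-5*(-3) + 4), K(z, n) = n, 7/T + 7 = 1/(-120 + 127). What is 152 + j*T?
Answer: -127/4 ≈ -31.750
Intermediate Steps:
T = -49/48 (T = 7/(-7 + 1/(-120 + 127)) = 7/(-7 + 1/7) = 7/(-7 + ⅐) = 7/(-48/7) = 7*(-7/48) = -49/48 ≈ -1.0208)
j = 180 (j = 9 + 3*(3*(-5*(-3) + 4)) = 9 + 3*(3*(15 + 4)) = 9 + 3*(3*19) = 9 + 3*57 = 9 + 171 = 180)
152 + j*T = 152 + 180*(-49/48) = 152 - 735/4 = -127/4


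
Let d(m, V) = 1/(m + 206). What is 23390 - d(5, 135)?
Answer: 4935289/211 ≈ 23390.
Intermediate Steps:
d(m, V) = 1/(206 + m)
23390 - d(5, 135) = 23390 - 1/(206 + 5) = 23390 - 1/211 = 4935289/211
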